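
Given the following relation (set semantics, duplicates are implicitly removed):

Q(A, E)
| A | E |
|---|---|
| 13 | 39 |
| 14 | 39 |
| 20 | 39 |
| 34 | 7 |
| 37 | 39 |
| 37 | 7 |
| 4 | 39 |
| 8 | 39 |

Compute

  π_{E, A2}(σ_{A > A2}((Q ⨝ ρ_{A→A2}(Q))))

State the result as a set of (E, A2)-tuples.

{(39, 13), (39, 14), (39, 20), (39, 4), (39, 8), (7, 34)}

ρ[A→A2]: schema becomes (A2, E); tuples unchanged.
Q ⋈ ρ_{A→A2}(Q) (natural join on E): {(13, 39, 13), (13, 39, 14), (13, 39, 20), (13, 39, 37), (13, 39, 4), (13, 39, 8), (14, 39, 13), (14, 39, 14), (14, 39, 20), (14, 39, 37), (14, 39, 4), (14, 39, 8), (20, 39, 13), (20, 39, 14), (20, 39, 20), (20, 39, 37), (20, 39, 4), (20, 39, 8), (34, 7, 34), (34, 7, 37), (37, 39, 13), (37, 39, 14), (37, 39, 20), (37, 39, 37), (37, 39, 4), (37, 39, 8), (37, 7, 34), (37, 7, 37), (4, 39, 13), (4, 39, 14), (4, 39, 20), (4, 39, 37), (4, 39, 4), (4, 39, 8), (8, 39, 13), (8, 39, 14), (8, 39, 20), (8, 39, 37), (8, 39, 4), (8, 39, 8)}
σ[A > A2]: keep tuples satisfying A > A2 → {(13, 39, 4), (13, 39, 8), (14, 39, 13), (14, 39, 4), (14, 39, 8), (20, 39, 13), (20, 39, 14), (20, 39, 4), (20, 39, 8), (37, 39, 13), (37, 39, 14), (37, 39, 20), (37, 39, 4), (37, 39, 8), (37, 7, 34), (8, 39, 4)}
π_{E, A2} gives {(39, 13), (39, 14), (39, 20), (39, 4), (39, 8), (7, 34)} (10 duplicate(s) eliminated).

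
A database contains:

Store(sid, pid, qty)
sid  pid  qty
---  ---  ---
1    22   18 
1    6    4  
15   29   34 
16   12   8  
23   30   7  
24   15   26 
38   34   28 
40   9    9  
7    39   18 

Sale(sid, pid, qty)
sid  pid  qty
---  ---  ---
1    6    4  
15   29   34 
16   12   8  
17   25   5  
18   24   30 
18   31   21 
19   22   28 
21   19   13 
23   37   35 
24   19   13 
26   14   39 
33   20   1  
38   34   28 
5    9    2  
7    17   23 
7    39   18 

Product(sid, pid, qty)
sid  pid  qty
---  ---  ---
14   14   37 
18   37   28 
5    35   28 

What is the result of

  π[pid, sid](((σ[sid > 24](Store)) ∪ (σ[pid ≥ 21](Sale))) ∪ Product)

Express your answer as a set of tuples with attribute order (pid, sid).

{(14, 14), (22, 19), (24, 18), (25, 17), (29, 15), (31, 18), (34, 38), (35, 5), (37, 18), (37, 23), (39, 7), (9, 40)}

Selection sid > 24: {(38, 34, 28), (40, 9, 9)}
Selection pid ≥ 21: {(15, 29, 34), (17, 25, 5), (18, 24, 30), (18, 31, 21), (19, 22, 28), (23, 37, 35), (38, 34, 28), (7, 39, 18)}
Union: {(38, 34, 28), (40, 9, 9)} with {(15, 29, 34), (17, 25, 5), (18, 24, 30), (18, 31, 21), (19, 22, 28), (23, 37, 35), (38, 34, 28), (7, 39, 18)} → {(15, 29, 34), (17, 25, 5), (18, 24, 30), (18, 31, 21), (19, 22, 28), (23, 37, 35), (38, 34, 28), (40, 9, 9), (7, 39, 18)}
Union: {(15, 29, 34), (17, 25, 5), (18, 24, 30), (18, 31, 21), (19, 22, 28), (23, 37, 35), (38, 34, 28), (40, 9, 9), (7, 39, 18)} with {(14, 14, 37), (18, 37, 28), (5, 35, 28)} → {(14, 14, 37), (15, 29, 34), (17, 25, 5), (18, 24, 30), (18, 31, 21), (18, 37, 28), (19, 22, 28), (23, 37, 35), (38, 34, 28), (40, 9, 9), (5, 35, 28), (7, 39, 18)}
π[pid, sid]: project onto (pid, sid) → {(14, 14), (22, 19), (24, 18), (25, 17), (29, 15), (31, 18), (34, 38), (35, 5), (37, 18), (37, 23), (39, 7), (9, 40)}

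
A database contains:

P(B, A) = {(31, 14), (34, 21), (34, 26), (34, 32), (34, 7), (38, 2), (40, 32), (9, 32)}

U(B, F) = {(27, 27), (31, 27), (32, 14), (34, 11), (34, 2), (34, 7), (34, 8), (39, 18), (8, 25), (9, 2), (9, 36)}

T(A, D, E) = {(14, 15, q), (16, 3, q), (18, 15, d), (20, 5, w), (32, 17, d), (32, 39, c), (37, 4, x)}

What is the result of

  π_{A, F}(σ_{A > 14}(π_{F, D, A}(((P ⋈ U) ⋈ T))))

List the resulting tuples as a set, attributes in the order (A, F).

P ⋈ U (natural join on B): {(31, 14, 27), (34, 21, 11), (34, 21, 2), (34, 21, 7), (34, 21, 8), (34, 26, 11), (34, 26, 2), (34, 26, 7), (34, 26, 8), (34, 32, 11), (34, 32, 2), (34, 32, 7), (34, 32, 8), (34, 7, 11), (34, 7, 2), (34, 7, 7), (34, 7, 8), (9, 32, 2), (9, 32, 36)}
(P ⋈ U) ⋈ T (natural join on A): {(31, 14, 27, 15, q), (34, 32, 11, 17, d), (34, 32, 11, 39, c), (34, 32, 2, 17, d), (34, 32, 2, 39, c), (34, 32, 7, 17, d), (34, 32, 7, 39, c), (34, 32, 8, 17, d), (34, 32, 8, 39, c), (9, 32, 2, 17, d), (9, 32, 2, 39, c), (9, 32, 36, 17, d), (9, 32, 36, 39, c)}
Keep only column(s) F, D, A (2 duplicate(s) eliminated): {(11, 17, 32), (11, 39, 32), (2, 17, 32), (2, 39, 32), (27, 15, 14), (36, 17, 32), (36, 39, 32), (7, 17, 32), (7, 39, 32), (8, 17, 32), (8, 39, 32)}
σ[A > 14]: keep tuples satisfying A > 14 → {(11, 17, 32), (11, 39, 32), (2, 17, 32), (2, 39, 32), (36, 17, 32), (36, 39, 32), (7, 17, 32), (7, 39, 32), (8, 17, 32), (8, 39, 32)}
Keep only column(s) A, F (5 duplicate(s) eliminated): {(32, 11), (32, 2), (32, 36), (32, 7), (32, 8)}

{(32, 11), (32, 2), (32, 36), (32, 7), (32, 8)}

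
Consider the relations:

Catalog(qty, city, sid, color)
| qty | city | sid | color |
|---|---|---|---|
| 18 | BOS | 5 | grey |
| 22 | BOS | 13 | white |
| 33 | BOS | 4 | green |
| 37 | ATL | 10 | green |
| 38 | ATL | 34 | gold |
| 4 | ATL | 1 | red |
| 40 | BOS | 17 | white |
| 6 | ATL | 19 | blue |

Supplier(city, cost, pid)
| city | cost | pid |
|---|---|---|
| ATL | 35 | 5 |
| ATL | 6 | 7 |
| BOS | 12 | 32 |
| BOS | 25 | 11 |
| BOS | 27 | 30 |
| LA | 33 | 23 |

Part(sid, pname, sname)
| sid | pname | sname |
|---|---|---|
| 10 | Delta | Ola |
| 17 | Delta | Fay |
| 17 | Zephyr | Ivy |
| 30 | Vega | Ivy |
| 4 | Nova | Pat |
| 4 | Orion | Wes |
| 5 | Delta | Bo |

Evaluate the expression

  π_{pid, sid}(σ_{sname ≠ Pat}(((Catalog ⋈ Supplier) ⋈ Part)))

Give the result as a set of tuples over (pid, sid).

Joining Catalog and Supplier on city yields {(18, BOS, 5, grey, 12, 32), (18, BOS, 5, grey, 25, 11), (18, BOS, 5, grey, 27, 30), (22, BOS, 13, white, 12, 32), (22, BOS, 13, white, 25, 11), (22, BOS, 13, white, 27, 30), (33, BOS, 4, green, 12, 32), (33, BOS, 4, green, 25, 11), (33, BOS, 4, green, 27, 30), (37, ATL, 10, green, 35, 5), (37, ATL, 10, green, 6, 7), (38, ATL, 34, gold, 35, 5), (38, ATL, 34, gold, 6, 7), (4, ATL, 1, red, 35, 5), (4, ATL, 1, red, 6, 7), (40, BOS, 17, white, 12, 32), (40, BOS, 17, white, 25, 11), (40, BOS, 17, white, 27, 30), (6, ATL, 19, blue, 35, 5), (6, ATL, 19, blue, 6, 7)}.
Joining (Catalog ⋈ Supplier) and Part on sid yields {(18, BOS, 5, grey, 12, 32, Delta, Bo), (18, BOS, 5, grey, 25, 11, Delta, Bo), (18, BOS, 5, grey, 27, 30, Delta, Bo), (33, BOS, 4, green, 12, 32, Nova, Pat), (33, BOS, 4, green, 12, 32, Orion, Wes), (33, BOS, 4, green, 25, 11, Nova, Pat), (33, BOS, 4, green, 25, 11, Orion, Wes), (33, BOS, 4, green, 27, 30, Nova, Pat), (33, BOS, 4, green, 27, 30, Orion, Wes), (37, ATL, 10, green, 35, 5, Delta, Ola), (37, ATL, 10, green, 6, 7, Delta, Ola), (40, BOS, 17, white, 12, 32, Delta, Fay), (40, BOS, 17, white, 12, 32, Zephyr, Ivy), (40, BOS, 17, white, 25, 11, Delta, Fay), (40, BOS, 17, white, 25, 11, Zephyr, Ivy), (40, BOS, 17, white, 27, 30, Delta, Fay), (40, BOS, 17, white, 27, 30, Zephyr, Ivy)}.
Selection sname ≠ Pat: {(18, BOS, 5, grey, 12, 32, Delta, Bo), (18, BOS, 5, grey, 25, 11, Delta, Bo), (18, BOS, 5, grey, 27, 30, Delta, Bo), (33, BOS, 4, green, 12, 32, Orion, Wes), (33, BOS, 4, green, 25, 11, Orion, Wes), (33, BOS, 4, green, 27, 30, Orion, Wes), (37, ATL, 10, green, 35, 5, Delta, Ola), (37, ATL, 10, green, 6, 7, Delta, Ola), (40, BOS, 17, white, 12, 32, Delta, Fay), (40, BOS, 17, white, 12, 32, Zephyr, Ivy), (40, BOS, 17, white, 25, 11, Delta, Fay), (40, BOS, 17, white, 25, 11, Zephyr, Ivy), (40, BOS, 17, white, 27, 30, Delta, Fay), (40, BOS, 17, white, 27, 30, Zephyr, Ivy)}
π[pid, sid]: project onto (pid, sid) (3 duplicate(s) eliminated) → {(11, 17), (11, 4), (11, 5), (30, 17), (30, 4), (30, 5), (32, 17), (32, 4), (32, 5), (5, 10), (7, 10)}

{(11, 17), (11, 4), (11, 5), (30, 17), (30, 4), (30, 5), (32, 17), (32, 4), (32, 5), (5, 10), (7, 10)}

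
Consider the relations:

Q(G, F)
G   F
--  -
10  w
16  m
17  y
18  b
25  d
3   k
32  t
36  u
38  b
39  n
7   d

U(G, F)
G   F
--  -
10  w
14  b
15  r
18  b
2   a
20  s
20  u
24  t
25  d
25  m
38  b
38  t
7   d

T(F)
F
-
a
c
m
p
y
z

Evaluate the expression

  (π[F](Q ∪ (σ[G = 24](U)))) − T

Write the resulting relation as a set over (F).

{b, d, k, n, t, u, w}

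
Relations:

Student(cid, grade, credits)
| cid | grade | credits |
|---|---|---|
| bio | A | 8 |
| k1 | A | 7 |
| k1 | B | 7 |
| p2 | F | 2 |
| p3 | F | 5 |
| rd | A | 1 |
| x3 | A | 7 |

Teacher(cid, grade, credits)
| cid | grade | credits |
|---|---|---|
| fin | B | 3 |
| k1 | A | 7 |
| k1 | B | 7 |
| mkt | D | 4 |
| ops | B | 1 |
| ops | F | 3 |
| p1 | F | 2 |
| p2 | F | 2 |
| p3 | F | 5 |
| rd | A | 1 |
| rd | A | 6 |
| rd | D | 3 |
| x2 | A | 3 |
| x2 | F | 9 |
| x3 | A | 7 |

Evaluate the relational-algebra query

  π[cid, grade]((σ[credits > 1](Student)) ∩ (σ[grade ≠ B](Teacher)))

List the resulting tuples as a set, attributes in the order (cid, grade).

{(k1, A), (p2, F), (p3, F), (x3, A)}

Filtering on credits > 1 leaves {(bio, A, 8), (k1, A, 7), (k1, B, 7), (p2, F, 2), (p3, F, 5), (x3, A, 7)}.
Filtering on grade ≠ B leaves {(k1, A, 7), (mkt, D, 4), (ops, F, 3), (p1, F, 2), (p2, F, 2), (p3, F, 5), (rd, A, 1), (rd, A, 6), (rd, D, 3), (x2, A, 3), (x2, F, 9), (x3, A, 7)}.
Set intersection of the two operands is {(k1, A, 7), (p2, F, 2), (p3, F, 5), (x3, A, 7)}.
Projecting to cid, grade: {(k1, A), (p2, F), (p3, F), (x3, A)}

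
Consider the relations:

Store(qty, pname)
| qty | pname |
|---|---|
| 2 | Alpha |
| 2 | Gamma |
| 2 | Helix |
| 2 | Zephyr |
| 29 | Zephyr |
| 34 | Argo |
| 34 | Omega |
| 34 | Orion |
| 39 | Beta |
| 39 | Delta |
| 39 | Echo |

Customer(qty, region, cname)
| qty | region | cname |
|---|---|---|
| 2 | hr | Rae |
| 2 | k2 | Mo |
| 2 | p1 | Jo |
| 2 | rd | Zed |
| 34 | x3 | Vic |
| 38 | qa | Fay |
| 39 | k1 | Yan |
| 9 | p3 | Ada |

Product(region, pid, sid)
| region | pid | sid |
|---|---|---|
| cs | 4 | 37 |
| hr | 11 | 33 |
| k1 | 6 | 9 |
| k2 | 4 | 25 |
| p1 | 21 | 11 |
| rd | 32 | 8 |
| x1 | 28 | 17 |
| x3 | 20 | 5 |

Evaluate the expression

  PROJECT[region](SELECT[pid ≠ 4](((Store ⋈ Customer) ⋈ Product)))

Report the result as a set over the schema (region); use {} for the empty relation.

{hr, k1, p1, rd, x3}

Joining Store and Customer on qty yields {(2, Alpha, hr, Rae), (2, Alpha, k2, Mo), (2, Alpha, p1, Jo), (2, Alpha, rd, Zed), (2, Gamma, hr, Rae), (2, Gamma, k2, Mo), (2, Gamma, p1, Jo), (2, Gamma, rd, Zed), (2, Helix, hr, Rae), (2, Helix, k2, Mo), (2, Helix, p1, Jo), (2, Helix, rd, Zed), (2, Zephyr, hr, Rae), (2, Zephyr, k2, Mo), (2, Zephyr, p1, Jo), (2, Zephyr, rd, Zed), (34, Argo, x3, Vic), (34, Omega, x3, Vic), (34, Orion, x3, Vic), (39, Beta, k1, Yan), (39, Delta, k1, Yan), (39, Echo, k1, Yan)}.
Joining (Store ⋈ Customer) and Product on region yields {(2, Alpha, hr, Rae, 11, 33), (2, Alpha, k2, Mo, 4, 25), (2, Alpha, p1, Jo, 21, 11), (2, Alpha, rd, Zed, 32, 8), (2, Gamma, hr, Rae, 11, 33), (2, Gamma, k2, Mo, 4, 25), (2, Gamma, p1, Jo, 21, 11), (2, Gamma, rd, Zed, 32, 8), (2, Helix, hr, Rae, 11, 33), (2, Helix, k2, Mo, 4, 25), (2, Helix, p1, Jo, 21, 11), (2, Helix, rd, Zed, 32, 8), (2, Zephyr, hr, Rae, 11, 33), (2, Zephyr, k2, Mo, 4, 25), (2, Zephyr, p1, Jo, 21, 11), (2, Zephyr, rd, Zed, 32, 8), (34, Argo, x3, Vic, 20, 5), (34, Omega, x3, Vic, 20, 5), (34, Orion, x3, Vic, 20, 5), (39, Beta, k1, Yan, 6, 9), (39, Delta, k1, Yan, 6, 9), (39, Echo, k1, Yan, 6, 9)}.
Filtering on pid ≠ 4 leaves {(2, Alpha, hr, Rae, 11, 33), (2, Alpha, p1, Jo, 21, 11), (2, Alpha, rd, Zed, 32, 8), (2, Gamma, hr, Rae, 11, 33), (2, Gamma, p1, Jo, 21, 11), (2, Gamma, rd, Zed, 32, 8), (2, Helix, hr, Rae, 11, 33), (2, Helix, p1, Jo, 21, 11), (2, Helix, rd, Zed, 32, 8), (2, Zephyr, hr, Rae, 11, 33), (2, Zephyr, p1, Jo, 21, 11), (2, Zephyr, rd, Zed, 32, 8), (34, Argo, x3, Vic, 20, 5), (34, Omega, x3, Vic, 20, 5), (34, Orion, x3, Vic, 20, 5), (39, Beta, k1, Yan, 6, 9), (39, Delta, k1, Yan, 6, 9), (39, Echo, k1, Yan, 6, 9)}.
π[region]: project onto (region) (13 duplicate(s) eliminated) → {hr, k1, p1, rd, x3}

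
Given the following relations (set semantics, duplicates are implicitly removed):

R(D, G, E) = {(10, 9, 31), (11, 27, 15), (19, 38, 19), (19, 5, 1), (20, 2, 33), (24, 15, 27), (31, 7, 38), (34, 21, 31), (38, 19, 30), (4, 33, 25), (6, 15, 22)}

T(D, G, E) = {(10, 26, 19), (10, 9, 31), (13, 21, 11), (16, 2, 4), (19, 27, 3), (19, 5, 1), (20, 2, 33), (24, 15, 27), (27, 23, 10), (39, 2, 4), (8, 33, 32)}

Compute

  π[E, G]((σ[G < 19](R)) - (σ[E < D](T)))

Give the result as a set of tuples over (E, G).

σ[G < 19]: keep tuples satisfying G < 19 → {(10, 9, 31), (19, 5, 1), (20, 2, 33), (24, 15, 27), (31, 7, 38), (6, 15, 22)}
σ[E < D]: keep tuples satisfying E < D → {(13, 21, 11), (16, 2, 4), (19, 27, 3), (19, 5, 1), (27, 23, 10), (39, 2, 4)}
Taking the difference: {(10, 9, 31), (20, 2, 33), (24, 15, 27), (31, 7, 38), (6, 15, 22)}
Projecting to E, G: {(22, 15), (27, 15), (31, 9), (33, 2), (38, 7)}

{(22, 15), (27, 15), (31, 9), (33, 2), (38, 7)}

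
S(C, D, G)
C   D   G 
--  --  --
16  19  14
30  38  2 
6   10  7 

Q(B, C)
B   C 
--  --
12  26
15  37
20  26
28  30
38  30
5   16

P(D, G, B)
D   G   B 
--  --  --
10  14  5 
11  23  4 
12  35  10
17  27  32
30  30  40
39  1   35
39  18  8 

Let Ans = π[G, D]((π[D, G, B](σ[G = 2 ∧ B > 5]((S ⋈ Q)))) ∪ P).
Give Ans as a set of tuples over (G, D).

Natural join on C: {(16, 19, 14, 5), (30, 38, 2, 28), (30, 38, 2, 38)}
σ[G = 2 ∧ B > 5]: keep tuples satisfying G = 2 ∧ B > 5 → {(30, 38, 2, 28), (30, 38, 2, 38)}
π[D, G, B]: project onto (D, G, B) → {(38, 2, 28), (38, 2, 38)}
Union: {(38, 2, 28), (38, 2, 38)} with {(10, 14, 5), (11, 23, 4), (12, 35, 10), (17, 27, 32), (30, 30, 40), (39, 1, 35), (39, 18, 8)} → {(10, 14, 5), (11, 23, 4), (12, 35, 10), (17, 27, 32), (30, 30, 40), (38, 2, 28), (38, 2, 38), (39, 1, 35), (39, 18, 8)}
π[G, D]: project onto (G, D) (1 duplicate(s) eliminated) → {(1, 39), (14, 10), (18, 39), (2, 38), (23, 11), (27, 17), (30, 30), (35, 12)}

{(1, 39), (14, 10), (18, 39), (2, 38), (23, 11), (27, 17), (30, 30), (35, 12)}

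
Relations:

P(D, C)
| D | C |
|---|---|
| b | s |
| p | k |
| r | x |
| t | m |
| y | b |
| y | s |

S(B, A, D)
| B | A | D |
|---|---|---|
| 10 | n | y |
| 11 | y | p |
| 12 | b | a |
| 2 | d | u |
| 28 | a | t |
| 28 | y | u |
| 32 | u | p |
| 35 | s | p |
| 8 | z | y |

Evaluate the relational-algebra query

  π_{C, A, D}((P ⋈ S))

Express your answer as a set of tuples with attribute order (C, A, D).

{(b, n, y), (b, z, y), (k, s, p), (k, u, p), (k, y, p), (m, a, t), (s, n, y), (s, z, y)}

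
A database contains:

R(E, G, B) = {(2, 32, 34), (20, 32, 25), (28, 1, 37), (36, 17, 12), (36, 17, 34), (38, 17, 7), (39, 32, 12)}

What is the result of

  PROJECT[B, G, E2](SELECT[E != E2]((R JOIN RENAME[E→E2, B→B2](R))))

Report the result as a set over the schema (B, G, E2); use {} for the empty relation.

{(12, 17, 38), (12, 32, 2), (12, 32, 20), (25, 32, 2), (25, 32, 39), (34, 17, 38), (34, 32, 20), (34, 32, 39), (7, 17, 36)}

ρ[E→E2, B→B2]: schema becomes (E2, G, B2); tuples unchanged.
Natural join on G: {(2, 32, 34, 2, 34), (2, 32, 34, 20, 25), (2, 32, 34, 39, 12), (20, 32, 25, 2, 34), (20, 32, 25, 20, 25), (20, 32, 25, 39, 12), (28, 1, 37, 28, 37), (36, 17, 12, 36, 12), (36, 17, 12, 36, 34), (36, 17, 12, 38, 7), (36, 17, 34, 36, 12), (36, 17, 34, 36, 34), (36, 17, 34, 38, 7), (38, 17, 7, 36, 12), (38, 17, 7, 36, 34), (38, 17, 7, 38, 7), (39, 32, 12, 2, 34), (39, 32, 12, 20, 25), (39, 32, 12, 39, 12)}
Filtering on E != E2 leaves {(2, 32, 34, 20, 25), (2, 32, 34, 39, 12), (20, 32, 25, 2, 34), (20, 32, 25, 39, 12), (36, 17, 12, 38, 7), (36, 17, 34, 38, 7), (38, 17, 7, 36, 12), (38, 17, 7, 36, 34), (39, 32, 12, 2, 34), (39, 32, 12, 20, 25)}.
π[B, G, E2]: project onto (B, G, E2) (1 duplicate(s) eliminated) → {(12, 17, 38), (12, 32, 2), (12, 32, 20), (25, 32, 2), (25, 32, 39), (34, 17, 38), (34, 32, 20), (34, 32, 39), (7, 17, 36)}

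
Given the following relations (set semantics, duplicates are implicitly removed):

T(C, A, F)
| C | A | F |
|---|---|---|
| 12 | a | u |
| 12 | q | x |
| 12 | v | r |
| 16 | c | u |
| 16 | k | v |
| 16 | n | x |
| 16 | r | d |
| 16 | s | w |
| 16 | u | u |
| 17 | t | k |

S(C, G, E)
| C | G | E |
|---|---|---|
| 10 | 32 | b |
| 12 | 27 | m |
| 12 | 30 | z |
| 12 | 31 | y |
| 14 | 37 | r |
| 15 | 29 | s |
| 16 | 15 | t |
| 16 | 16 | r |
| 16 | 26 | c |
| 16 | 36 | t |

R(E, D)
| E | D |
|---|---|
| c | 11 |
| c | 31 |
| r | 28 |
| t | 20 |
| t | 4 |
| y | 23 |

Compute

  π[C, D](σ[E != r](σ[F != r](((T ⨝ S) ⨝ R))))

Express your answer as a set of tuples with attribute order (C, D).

{(12, 23), (16, 11), (16, 20), (16, 31), (16, 4)}

Joining T and S on C yields {(12, a, u, 27, m), (12, a, u, 30, z), (12, a, u, 31, y), (12, q, x, 27, m), (12, q, x, 30, z), (12, q, x, 31, y), (12, v, r, 27, m), (12, v, r, 30, z), (12, v, r, 31, y), (16, c, u, 15, t), (16, c, u, 16, r), (16, c, u, 26, c), (16, c, u, 36, t), (16, k, v, 15, t), (16, k, v, 16, r), (16, k, v, 26, c), (16, k, v, 36, t), (16, n, x, 15, t), (16, n, x, 16, r), (16, n, x, 26, c), (16, n, x, 36, t), (16, r, d, 15, t), (16, r, d, 16, r), (16, r, d, 26, c), (16, r, d, 36, t), (16, s, w, 15, t), (16, s, w, 16, r), (16, s, w, 26, c), (16, s, w, 36, t), (16, u, u, 15, t), (16, u, u, 16, r), (16, u, u, 26, c), (16, u, u, 36, t)}.
Joining (T ⨝ S) and R on E yields {(12, a, u, 31, y, 23), (12, q, x, 31, y, 23), (12, v, r, 31, y, 23), (16, c, u, 15, t, 20), (16, c, u, 15, t, 4), (16, c, u, 16, r, 28), (16, c, u, 26, c, 11), (16, c, u, 26, c, 31), (16, c, u, 36, t, 20), (16, c, u, 36, t, 4), (16, k, v, 15, t, 20), (16, k, v, 15, t, 4), (16, k, v, 16, r, 28), (16, k, v, 26, c, 11), (16, k, v, 26, c, 31), (16, k, v, 36, t, 20), (16, k, v, 36, t, 4), (16, n, x, 15, t, 20), (16, n, x, 15, t, 4), (16, n, x, 16, r, 28), (16, n, x, 26, c, 11), (16, n, x, 26, c, 31), (16, n, x, 36, t, 20), (16, n, x, 36, t, 4), (16, r, d, 15, t, 20), (16, r, d, 15, t, 4), (16, r, d, 16, r, 28), (16, r, d, 26, c, 11), (16, r, d, 26, c, 31), (16, r, d, 36, t, 20), (16, r, d, 36, t, 4), (16, s, w, 15, t, 20), (16, s, w, 15, t, 4), (16, s, w, 16, r, 28), (16, s, w, 26, c, 11), (16, s, w, 26, c, 31), (16, s, w, 36, t, 20), (16, s, w, 36, t, 4), (16, u, u, 15, t, 20), (16, u, u, 15, t, 4), (16, u, u, 16, r, 28), (16, u, u, 26, c, 11), (16, u, u, 26, c, 31), (16, u, u, 36, t, 20), (16, u, u, 36, t, 4)}.
Selection F != r: {(12, a, u, 31, y, 23), (12, q, x, 31, y, 23), (16, c, u, 15, t, 20), (16, c, u, 15, t, 4), (16, c, u, 16, r, 28), (16, c, u, 26, c, 11), (16, c, u, 26, c, 31), (16, c, u, 36, t, 20), (16, c, u, 36, t, 4), (16, k, v, 15, t, 20), (16, k, v, 15, t, 4), (16, k, v, 16, r, 28), (16, k, v, 26, c, 11), (16, k, v, 26, c, 31), (16, k, v, 36, t, 20), (16, k, v, 36, t, 4), (16, n, x, 15, t, 20), (16, n, x, 15, t, 4), (16, n, x, 16, r, 28), (16, n, x, 26, c, 11), (16, n, x, 26, c, 31), (16, n, x, 36, t, 20), (16, n, x, 36, t, 4), (16, r, d, 15, t, 20), (16, r, d, 15, t, 4), (16, r, d, 16, r, 28), (16, r, d, 26, c, 11), (16, r, d, 26, c, 31), (16, r, d, 36, t, 20), (16, r, d, 36, t, 4), (16, s, w, 15, t, 20), (16, s, w, 15, t, 4), (16, s, w, 16, r, 28), (16, s, w, 26, c, 11), (16, s, w, 26, c, 31), (16, s, w, 36, t, 20), (16, s, w, 36, t, 4), (16, u, u, 15, t, 20), (16, u, u, 15, t, 4), (16, u, u, 16, r, 28), (16, u, u, 26, c, 11), (16, u, u, 26, c, 31), (16, u, u, 36, t, 20), (16, u, u, 36, t, 4)}
Selection E != r: {(12, a, u, 31, y, 23), (12, q, x, 31, y, 23), (16, c, u, 15, t, 20), (16, c, u, 15, t, 4), (16, c, u, 26, c, 11), (16, c, u, 26, c, 31), (16, c, u, 36, t, 20), (16, c, u, 36, t, 4), (16, k, v, 15, t, 20), (16, k, v, 15, t, 4), (16, k, v, 26, c, 11), (16, k, v, 26, c, 31), (16, k, v, 36, t, 20), (16, k, v, 36, t, 4), (16, n, x, 15, t, 20), (16, n, x, 15, t, 4), (16, n, x, 26, c, 11), (16, n, x, 26, c, 31), (16, n, x, 36, t, 20), (16, n, x, 36, t, 4), (16, r, d, 15, t, 20), (16, r, d, 15, t, 4), (16, r, d, 26, c, 11), (16, r, d, 26, c, 31), (16, r, d, 36, t, 20), (16, r, d, 36, t, 4), (16, s, w, 15, t, 20), (16, s, w, 15, t, 4), (16, s, w, 26, c, 11), (16, s, w, 26, c, 31), (16, s, w, 36, t, 20), (16, s, w, 36, t, 4), (16, u, u, 15, t, 20), (16, u, u, 15, t, 4), (16, u, u, 26, c, 11), (16, u, u, 26, c, 31), (16, u, u, 36, t, 20), (16, u, u, 36, t, 4)}
Keep only column(s) C, D (33 duplicate(s) eliminated): {(12, 23), (16, 11), (16, 20), (16, 31), (16, 4)}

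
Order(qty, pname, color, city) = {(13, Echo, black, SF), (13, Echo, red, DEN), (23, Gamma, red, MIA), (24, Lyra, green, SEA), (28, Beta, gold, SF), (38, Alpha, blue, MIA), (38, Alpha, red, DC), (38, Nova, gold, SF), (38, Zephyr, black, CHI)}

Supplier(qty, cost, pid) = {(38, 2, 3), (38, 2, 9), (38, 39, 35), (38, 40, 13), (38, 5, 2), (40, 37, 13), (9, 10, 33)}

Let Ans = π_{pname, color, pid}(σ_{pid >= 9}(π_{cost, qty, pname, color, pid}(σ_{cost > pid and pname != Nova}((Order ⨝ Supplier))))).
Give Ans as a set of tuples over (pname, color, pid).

{(Alpha, blue, 13), (Alpha, blue, 35), (Alpha, red, 13), (Alpha, red, 35), (Zephyr, black, 13), (Zephyr, black, 35)}

Natural join on qty: {(38, Alpha, blue, MIA, 2, 3), (38, Alpha, blue, MIA, 2, 9), (38, Alpha, blue, MIA, 39, 35), (38, Alpha, blue, MIA, 40, 13), (38, Alpha, blue, MIA, 5, 2), (38, Alpha, red, DC, 2, 3), (38, Alpha, red, DC, 2, 9), (38, Alpha, red, DC, 39, 35), (38, Alpha, red, DC, 40, 13), (38, Alpha, red, DC, 5, 2), (38, Nova, gold, SF, 2, 3), (38, Nova, gold, SF, 2, 9), (38, Nova, gold, SF, 39, 35), (38, Nova, gold, SF, 40, 13), (38, Nova, gold, SF, 5, 2), (38, Zephyr, black, CHI, 2, 3), (38, Zephyr, black, CHI, 2, 9), (38, Zephyr, black, CHI, 39, 35), (38, Zephyr, black, CHI, 40, 13), (38, Zephyr, black, CHI, 5, 2)}
Filtering on cost > pid and pname != Nova leaves {(38, Alpha, blue, MIA, 39, 35), (38, Alpha, blue, MIA, 40, 13), (38, Alpha, blue, MIA, 5, 2), (38, Alpha, red, DC, 39, 35), (38, Alpha, red, DC, 40, 13), (38, Alpha, red, DC, 5, 2), (38, Zephyr, black, CHI, 39, 35), (38, Zephyr, black, CHI, 40, 13), (38, Zephyr, black, CHI, 5, 2)}.
π_{cost, qty, pname, color, pid} gives {(39, 38, Alpha, blue, 35), (39, 38, Alpha, red, 35), (39, 38, Zephyr, black, 35), (40, 38, Alpha, blue, 13), (40, 38, Alpha, red, 13), (40, 38, Zephyr, black, 13), (5, 38, Alpha, blue, 2), (5, 38, Alpha, red, 2), (5, 38, Zephyr, black, 2)}.
Filtering on pid >= 9 leaves {(39, 38, Alpha, blue, 35), (39, 38, Alpha, red, 35), (39, 38, Zephyr, black, 35), (40, 38, Alpha, blue, 13), (40, 38, Alpha, red, 13), (40, 38, Zephyr, black, 13)}.
π_{pname, color, pid} gives {(Alpha, blue, 13), (Alpha, blue, 35), (Alpha, red, 13), (Alpha, red, 35), (Zephyr, black, 13), (Zephyr, black, 35)}.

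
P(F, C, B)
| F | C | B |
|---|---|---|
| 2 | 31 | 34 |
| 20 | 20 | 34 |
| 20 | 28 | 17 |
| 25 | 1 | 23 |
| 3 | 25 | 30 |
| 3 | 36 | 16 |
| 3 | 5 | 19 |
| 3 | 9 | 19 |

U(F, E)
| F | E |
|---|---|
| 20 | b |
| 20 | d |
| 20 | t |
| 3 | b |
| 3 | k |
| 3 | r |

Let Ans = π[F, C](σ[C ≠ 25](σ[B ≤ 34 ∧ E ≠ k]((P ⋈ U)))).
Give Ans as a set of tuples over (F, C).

Natural join on F: {(20, 20, 34, b), (20, 20, 34, d), (20, 20, 34, t), (20, 28, 17, b), (20, 28, 17, d), (20, 28, 17, t), (3, 25, 30, b), (3, 25, 30, k), (3, 25, 30, r), (3, 36, 16, b), (3, 36, 16, k), (3, 36, 16, r), (3, 5, 19, b), (3, 5, 19, k), (3, 5, 19, r), (3, 9, 19, b), (3, 9, 19, k), (3, 9, 19, r)}
Apply σ_{B ≤ 34 ∧ E ≠ k}; surviving tuples: {(20, 20, 34, b), (20, 20, 34, d), (20, 20, 34, t), (20, 28, 17, b), (20, 28, 17, d), (20, 28, 17, t), (3, 25, 30, b), (3, 25, 30, r), (3, 36, 16, b), (3, 36, 16, r), (3, 5, 19, b), (3, 5, 19, r), (3, 9, 19, b), (3, 9, 19, r)}
Apply σ_{C ≠ 25}; surviving tuples: {(20, 20, 34, b), (20, 20, 34, d), (20, 20, 34, t), (20, 28, 17, b), (20, 28, 17, d), (20, 28, 17, t), (3, 36, 16, b), (3, 36, 16, r), (3, 5, 19, b), (3, 5, 19, r), (3, 9, 19, b), (3, 9, 19, r)}
π_{F, C} gives {(20, 20), (20, 28), (3, 36), (3, 5), (3, 9)} (7 duplicate(s) eliminated).

{(20, 20), (20, 28), (3, 36), (3, 5), (3, 9)}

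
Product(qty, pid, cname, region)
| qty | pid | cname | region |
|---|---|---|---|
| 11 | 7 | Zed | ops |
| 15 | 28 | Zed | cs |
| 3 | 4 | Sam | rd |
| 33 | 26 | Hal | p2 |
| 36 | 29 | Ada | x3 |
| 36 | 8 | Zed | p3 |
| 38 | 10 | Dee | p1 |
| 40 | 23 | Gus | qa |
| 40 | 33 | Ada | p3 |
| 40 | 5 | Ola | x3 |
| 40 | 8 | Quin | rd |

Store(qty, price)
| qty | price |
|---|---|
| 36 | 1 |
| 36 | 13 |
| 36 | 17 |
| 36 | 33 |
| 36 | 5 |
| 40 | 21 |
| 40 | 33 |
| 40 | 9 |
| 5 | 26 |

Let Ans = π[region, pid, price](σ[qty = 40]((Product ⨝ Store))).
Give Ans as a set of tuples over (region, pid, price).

Joining Product and Store on qty yields {(36, 29, Ada, x3, 1), (36, 29, Ada, x3, 13), (36, 29, Ada, x3, 17), (36, 29, Ada, x3, 33), (36, 29, Ada, x3, 5), (36, 8, Zed, p3, 1), (36, 8, Zed, p3, 13), (36, 8, Zed, p3, 17), (36, 8, Zed, p3, 33), (36, 8, Zed, p3, 5), (40, 23, Gus, qa, 21), (40, 23, Gus, qa, 33), (40, 23, Gus, qa, 9), (40, 33, Ada, p3, 21), (40, 33, Ada, p3, 33), (40, 33, Ada, p3, 9), (40, 5, Ola, x3, 21), (40, 5, Ola, x3, 33), (40, 5, Ola, x3, 9), (40, 8, Quin, rd, 21), (40, 8, Quin, rd, 33), (40, 8, Quin, rd, 9)}.
σ[qty = 40]: keep tuples satisfying qty = 40 → {(40, 23, Gus, qa, 21), (40, 23, Gus, qa, 33), (40, 23, Gus, qa, 9), (40, 33, Ada, p3, 21), (40, 33, Ada, p3, 33), (40, 33, Ada, p3, 9), (40, 5, Ola, x3, 21), (40, 5, Ola, x3, 33), (40, 5, Ola, x3, 9), (40, 8, Quin, rd, 21), (40, 8, Quin, rd, 33), (40, 8, Quin, rd, 9)}
Projecting to region, pid, price: {(p3, 33, 21), (p3, 33, 33), (p3, 33, 9), (qa, 23, 21), (qa, 23, 33), (qa, 23, 9), (rd, 8, 21), (rd, 8, 33), (rd, 8, 9), (x3, 5, 21), (x3, 5, 33), (x3, 5, 9)}

{(p3, 33, 21), (p3, 33, 33), (p3, 33, 9), (qa, 23, 21), (qa, 23, 33), (qa, 23, 9), (rd, 8, 21), (rd, 8, 33), (rd, 8, 9), (x3, 5, 21), (x3, 5, 33), (x3, 5, 9)}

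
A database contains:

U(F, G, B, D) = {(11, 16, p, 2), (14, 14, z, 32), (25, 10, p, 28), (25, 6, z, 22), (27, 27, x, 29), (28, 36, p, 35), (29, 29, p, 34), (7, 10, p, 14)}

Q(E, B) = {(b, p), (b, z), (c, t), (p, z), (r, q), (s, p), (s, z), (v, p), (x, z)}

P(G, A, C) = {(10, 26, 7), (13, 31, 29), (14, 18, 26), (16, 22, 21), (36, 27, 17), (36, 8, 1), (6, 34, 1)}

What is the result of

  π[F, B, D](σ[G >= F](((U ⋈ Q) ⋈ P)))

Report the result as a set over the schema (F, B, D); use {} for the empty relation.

Natural join on B: {(11, 16, p, 2, b), (11, 16, p, 2, s), (11, 16, p, 2, v), (14, 14, z, 32, b), (14, 14, z, 32, p), (14, 14, z, 32, s), (14, 14, z, 32, x), (25, 10, p, 28, b), (25, 10, p, 28, s), (25, 10, p, 28, v), (25, 6, z, 22, b), (25, 6, z, 22, p), (25, 6, z, 22, s), (25, 6, z, 22, x), (28, 36, p, 35, b), (28, 36, p, 35, s), (28, 36, p, 35, v), (29, 29, p, 34, b), (29, 29, p, 34, s), (29, 29, p, 34, v), (7, 10, p, 14, b), (7, 10, p, 14, s), (7, 10, p, 14, v)}
Natural join on G: {(11, 16, p, 2, b, 22, 21), (11, 16, p, 2, s, 22, 21), (11, 16, p, 2, v, 22, 21), (14, 14, z, 32, b, 18, 26), (14, 14, z, 32, p, 18, 26), (14, 14, z, 32, s, 18, 26), (14, 14, z, 32, x, 18, 26), (25, 10, p, 28, b, 26, 7), (25, 10, p, 28, s, 26, 7), (25, 10, p, 28, v, 26, 7), (25, 6, z, 22, b, 34, 1), (25, 6, z, 22, p, 34, 1), (25, 6, z, 22, s, 34, 1), (25, 6, z, 22, x, 34, 1), (28, 36, p, 35, b, 27, 17), (28, 36, p, 35, b, 8, 1), (28, 36, p, 35, s, 27, 17), (28, 36, p, 35, s, 8, 1), (28, 36, p, 35, v, 27, 17), (28, 36, p, 35, v, 8, 1), (7, 10, p, 14, b, 26, 7), (7, 10, p, 14, s, 26, 7), (7, 10, p, 14, v, 26, 7)}
σ[G >= F]: keep tuples satisfying G >= F → {(11, 16, p, 2, b, 22, 21), (11, 16, p, 2, s, 22, 21), (11, 16, p, 2, v, 22, 21), (14, 14, z, 32, b, 18, 26), (14, 14, z, 32, p, 18, 26), (14, 14, z, 32, s, 18, 26), (14, 14, z, 32, x, 18, 26), (28, 36, p, 35, b, 27, 17), (28, 36, p, 35, b, 8, 1), (28, 36, p, 35, s, 27, 17), (28, 36, p, 35, s, 8, 1), (28, 36, p, 35, v, 27, 17), (28, 36, p, 35, v, 8, 1), (7, 10, p, 14, b, 26, 7), (7, 10, p, 14, s, 26, 7), (7, 10, p, 14, v, 26, 7)}
π_{F, B, D} gives {(11, p, 2), (14, z, 32), (28, p, 35), (7, p, 14)} (12 duplicate(s) eliminated).

{(11, p, 2), (14, z, 32), (28, p, 35), (7, p, 14)}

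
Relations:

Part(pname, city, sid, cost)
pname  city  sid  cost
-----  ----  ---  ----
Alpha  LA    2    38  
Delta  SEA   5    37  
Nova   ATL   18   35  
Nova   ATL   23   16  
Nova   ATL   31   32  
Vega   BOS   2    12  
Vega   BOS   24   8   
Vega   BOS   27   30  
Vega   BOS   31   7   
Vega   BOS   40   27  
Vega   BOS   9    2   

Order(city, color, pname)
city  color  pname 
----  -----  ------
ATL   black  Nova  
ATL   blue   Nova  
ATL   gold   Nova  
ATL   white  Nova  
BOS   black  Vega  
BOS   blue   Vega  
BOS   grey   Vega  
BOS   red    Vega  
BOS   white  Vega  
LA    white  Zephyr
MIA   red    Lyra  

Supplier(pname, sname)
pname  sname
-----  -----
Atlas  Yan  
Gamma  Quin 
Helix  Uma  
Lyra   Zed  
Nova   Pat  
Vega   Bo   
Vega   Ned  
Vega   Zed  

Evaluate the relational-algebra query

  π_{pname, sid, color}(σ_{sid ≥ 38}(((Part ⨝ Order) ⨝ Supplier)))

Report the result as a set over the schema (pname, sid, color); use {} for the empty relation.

{(Vega, 40, black), (Vega, 40, blue), (Vega, 40, grey), (Vega, 40, red), (Vega, 40, white)}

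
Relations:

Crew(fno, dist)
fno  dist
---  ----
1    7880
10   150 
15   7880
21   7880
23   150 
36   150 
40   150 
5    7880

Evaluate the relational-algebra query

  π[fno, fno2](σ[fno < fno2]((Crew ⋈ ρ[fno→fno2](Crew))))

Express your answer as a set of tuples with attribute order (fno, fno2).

{(1, 15), (1, 21), (1, 5), (10, 23), (10, 36), (10, 40), (15, 21), (23, 36), (23, 40), (36, 40), (5, 15), (5, 21)}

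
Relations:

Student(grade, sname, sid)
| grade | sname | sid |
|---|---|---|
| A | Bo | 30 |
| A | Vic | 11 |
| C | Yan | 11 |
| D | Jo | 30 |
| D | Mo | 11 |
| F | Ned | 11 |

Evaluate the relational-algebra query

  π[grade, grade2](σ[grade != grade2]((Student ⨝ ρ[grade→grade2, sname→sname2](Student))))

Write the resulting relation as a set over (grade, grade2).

ρ[grade→grade2, sname→sname2]: schema becomes (grade2, sname2, sid); tuples unchanged.
Natural join on sid: {(A, Bo, 30, A, Bo), (A, Bo, 30, D, Jo), (A, Vic, 11, A, Vic), (A, Vic, 11, C, Yan), (A, Vic, 11, D, Mo), (A, Vic, 11, F, Ned), (C, Yan, 11, A, Vic), (C, Yan, 11, C, Yan), (C, Yan, 11, D, Mo), (C, Yan, 11, F, Ned), (D, Jo, 30, A, Bo), (D, Jo, 30, D, Jo), (D, Mo, 11, A, Vic), (D, Mo, 11, C, Yan), (D, Mo, 11, D, Mo), (D, Mo, 11, F, Ned), (F, Ned, 11, A, Vic), (F, Ned, 11, C, Yan), (F, Ned, 11, D, Mo), (F, Ned, 11, F, Ned)}
Selection grade != grade2: {(A, Bo, 30, D, Jo), (A, Vic, 11, C, Yan), (A, Vic, 11, D, Mo), (A, Vic, 11, F, Ned), (C, Yan, 11, A, Vic), (C, Yan, 11, D, Mo), (C, Yan, 11, F, Ned), (D, Jo, 30, A, Bo), (D, Mo, 11, A, Vic), (D, Mo, 11, C, Yan), (D, Mo, 11, F, Ned), (F, Ned, 11, A, Vic), (F, Ned, 11, C, Yan), (F, Ned, 11, D, Mo)}
Projecting to grade, grade2 (2 duplicate(s) eliminated): {(A, C), (A, D), (A, F), (C, A), (C, D), (C, F), (D, A), (D, C), (D, F), (F, A), (F, C), (F, D)}

{(A, C), (A, D), (A, F), (C, A), (C, D), (C, F), (D, A), (D, C), (D, F), (F, A), (F, C), (F, D)}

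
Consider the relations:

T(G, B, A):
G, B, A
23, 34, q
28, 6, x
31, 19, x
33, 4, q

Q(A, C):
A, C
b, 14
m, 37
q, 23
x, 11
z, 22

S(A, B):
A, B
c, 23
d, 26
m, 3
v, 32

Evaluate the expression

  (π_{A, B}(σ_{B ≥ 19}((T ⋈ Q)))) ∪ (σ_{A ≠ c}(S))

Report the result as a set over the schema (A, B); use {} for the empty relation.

{(d, 26), (m, 3), (q, 34), (v, 32), (x, 19)}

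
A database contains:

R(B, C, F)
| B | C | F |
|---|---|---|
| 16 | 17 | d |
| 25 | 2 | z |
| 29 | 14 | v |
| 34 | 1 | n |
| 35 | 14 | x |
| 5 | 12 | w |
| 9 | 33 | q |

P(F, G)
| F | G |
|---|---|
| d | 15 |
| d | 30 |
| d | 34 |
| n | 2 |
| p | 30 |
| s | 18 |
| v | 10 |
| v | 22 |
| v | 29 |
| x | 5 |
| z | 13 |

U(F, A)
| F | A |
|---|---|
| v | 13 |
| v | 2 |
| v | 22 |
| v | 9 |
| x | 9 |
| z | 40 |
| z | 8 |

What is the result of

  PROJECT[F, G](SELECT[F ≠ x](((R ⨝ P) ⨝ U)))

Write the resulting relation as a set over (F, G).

Natural join on F: {(16, 17, d, 15), (16, 17, d, 30), (16, 17, d, 34), (25, 2, z, 13), (29, 14, v, 10), (29, 14, v, 22), (29, 14, v, 29), (34, 1, n, 2), (35, 14, x, 5)}
Natural join on F: {(25, 2, z, 13, 40), (25, 2, z, 13, 8), (29, 14, v, 10, 13), (29, 14, v, 10, 2), (29, 14, v, 10, 22), (29, 14, v, 10, 9), (29, 14, v, 22, 13), (29, 14, v, 22, 2), (29, 14, v, 22, 22), (29, 14, v, 22, 9), (29, 14, v, 29, 13), (29, 14, v, 29, 2), (29, 14, v, 29, 22), (29, 14, v, 29, 9), (35, 14, x, 5, 9)}
Filtering on F ≠ x leaves {(25, 2, z, 13, 40), (25, 2, z, 13, 8), (29, 14, v, 10, 13), (29, 14, v, 10, 2), (29, 14, v, 10, 22), (29, 14, v, 10, 9), (29, 14, v, 22, 13), (29, 14, v, 22, 2), (29, 14, v, 22, 22), (29, 14, v, 22, 9), (29, 14, v, 29, 13), (29, 14, v, 29, 2), (29, 14, v, 29, 22), (29, 14, v, 29, 9)}.
π[F, G]: project onto (F, G) (10 duplicate(s) eliminated) → {(v, 10), (v, 22), (v, 29), (z, 13)}

{(v, 10), (v, 22), (v, 29), (z, 13)}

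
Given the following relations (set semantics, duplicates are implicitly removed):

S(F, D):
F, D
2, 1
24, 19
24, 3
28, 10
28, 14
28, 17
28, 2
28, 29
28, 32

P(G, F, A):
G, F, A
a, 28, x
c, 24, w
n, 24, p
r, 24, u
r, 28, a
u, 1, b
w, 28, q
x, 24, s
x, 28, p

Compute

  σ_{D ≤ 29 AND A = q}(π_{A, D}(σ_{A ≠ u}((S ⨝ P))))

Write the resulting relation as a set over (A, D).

{(q, 10), (q, 14), (q, 17), (q, 2), (q, 29)}

Natural join on F: {(24, 19, c, w), (24, 19, n, p), (24, 19, r, u), (24, 19, x, s), (24, 3, c, w), (24, 3, n, p), (24, 3, r, u), (24, 3, x, s), (28, 10, a, x), (28, 10, r, a), (28, 10, w, q), (28, 10, x, p), (28, 14, a, x), (28, 14, r, a), (28, 14, w, q), (28, 14, x, p), (28, 17, a, x), (28, 17, r, a), (28, 17, w, q), (28, 17, x, p), (28, 2, a, x), (28, 2, r, a), (28, 2, w, q), (28, 2, x, p), (28, 29, a, x), (28, 29, r, a), (28, 29, w, q), (28, 29, x, p), (28, 32, a, x), (28, 32, r, a), (28, 32, w, q), (28, 32, x, p)}
σ[A ≠ u]: keep tuples satisfying A ≠ u → {(24, 19, c, w), (24, 19, n, p), (24, 19, x, s), (24, 3, c, w), (24, 3, n, p), (24, 3, x, s), (28, 10, a, x), (28, 10, r, a), (28, 10, w, q), (28, 10, x, p), (28, 14, a, x), (28, 14, r, a), (28, 14, w, q), (28, 14, x, p), (28, 17, a, x), (28, 17, r, a), (28, 17, w, q), (28, 17, x, p), (28, 2, a, x), (28, 2, r, a), (28, 2, w, q), (28, 2, x, p), (28, 29, a, x), (28, 29, r, a), (28, 29, w, q), (28, 29, x, p), (28, 32, a, x), (28, 32, r, a), (28, 32, w, q), (28, 32, x, p)}
Projecting to A, D: {(a, 10), (a, 14), (a, 17), (a, 2), (a, 29), (a, 32), (p, 10), (p, 14), (p, 17), (p, 19), (p, 2), (p, 29), (p, 3), (p, 32), (q, 10), (q, 14), (q, 17), (q, 2), (q, 29), (q, 32), (s, 19), (s, 3), (w, 19), (w, 3), (x, 10), (x, 14), (x, 17), (x, 2), (x, 29), (x, 32)}
σ[D ≤ 29 AND A = q]: keep tuples satisfying D ≤ 29 AND A = q → {(q, 10), (q, 14), (q, 17), (q, 2), (q, 29)}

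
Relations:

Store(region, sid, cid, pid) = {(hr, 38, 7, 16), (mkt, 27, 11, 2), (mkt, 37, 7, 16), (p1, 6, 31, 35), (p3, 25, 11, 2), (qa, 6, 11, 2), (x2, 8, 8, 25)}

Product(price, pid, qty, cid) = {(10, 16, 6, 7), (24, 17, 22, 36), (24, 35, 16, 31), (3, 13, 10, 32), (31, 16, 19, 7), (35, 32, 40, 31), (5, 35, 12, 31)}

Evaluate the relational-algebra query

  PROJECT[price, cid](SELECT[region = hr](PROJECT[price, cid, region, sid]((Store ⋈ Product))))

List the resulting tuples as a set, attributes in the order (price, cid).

{(10, 7), (31, 7)}

Store ⋈ Product (natural join on cid, pid): {(hr, 38, 7, 16, 10, 6), (hr, 38, 7, 16, 31, 19), (mkt, 37, 7, 16, 10, 6), (mkt, 37, 7, 16, 31, 19), (p1, 6, 31, 35, 24, 16), (p1, 6, 31, 35, 5, 12)}
π[price, cid, region, sid]: project onto (price, cid, region, sid) → {(10, 7, hr, 38), (10, 7, mkt, 37), (24, 31, p1, 6), (31, 7, hr, 38), (31, 7, mkt, 37), (5, 31, p1, 6)}
Selection region = hr: {(10, 7, hr, 38), (31, 7, hr, 38)}
π[price, cid]: project onto (price, cid) → {(10, 7), (31, 7)}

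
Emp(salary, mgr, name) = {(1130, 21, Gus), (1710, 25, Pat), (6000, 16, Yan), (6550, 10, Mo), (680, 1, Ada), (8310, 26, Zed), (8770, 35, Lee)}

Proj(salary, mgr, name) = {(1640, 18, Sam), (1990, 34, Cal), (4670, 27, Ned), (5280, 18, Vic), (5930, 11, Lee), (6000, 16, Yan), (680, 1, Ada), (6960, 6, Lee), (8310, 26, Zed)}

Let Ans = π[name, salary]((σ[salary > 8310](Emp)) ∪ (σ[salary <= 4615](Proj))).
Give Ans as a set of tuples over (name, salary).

Apply σ_{salary > 8310}; surviving tuples: {(8770, 35, Lee)}
Apply σ_{salary <= 4615}; surviving tuples: {(1640, 18, Sam), (1990, 34, Cal), (680, 1, Ada)}
Union: {(8770, 35, Lee)} with {(1640, 18, Sam), (1990, 34, Cal), (680, 1, Ada)} → {(1640, 18, Sam), (1990, 34, Cal), (680, 1, Ada), (8770, 35, Lee)}
π_{name, salary} gives {(Ada, 680), (Cal, 1990), (Lee, 8770), (Sam, 1640)}.

{(Ada, 680), (Cal, 1990), (Lee, 8770), (Sam, 1640)}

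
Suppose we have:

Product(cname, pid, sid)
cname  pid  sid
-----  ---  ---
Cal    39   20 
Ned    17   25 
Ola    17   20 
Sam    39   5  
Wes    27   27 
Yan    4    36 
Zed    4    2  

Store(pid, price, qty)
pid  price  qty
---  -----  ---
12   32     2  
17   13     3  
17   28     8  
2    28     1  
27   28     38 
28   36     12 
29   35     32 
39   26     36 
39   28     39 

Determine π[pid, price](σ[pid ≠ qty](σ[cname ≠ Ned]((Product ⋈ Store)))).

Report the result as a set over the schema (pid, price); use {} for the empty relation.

Natural join on pid: {(Cal, 39, 20, 26, 36), (Cal, 39, 20, 28, 39), (Ned, 17, 25, 13, 3), (Ned, 17, 25, 28, 8), (Ola, 17, 20, 13, 3), (Ola, 17, 20, 28, 8), (Sam, 39, 5, 26, 36), (Sam, 39, 5, 28, 39), (Wes, 27, 27, 28, 38)}
Selection cname ≠ Ned: {(Cal, 39, 20, 26, 36), (Cal, 39, 20, 28, 39), (Ola, 17, 20, 13, 3), (Ola, 17, 20, 28, 8), (Sam, 39, 5, 26, 36), (Sam, 39, 5, 28, 39), (Wes, 27, 27, 28, 38)}
Selection pid ≠ qty: {(Cal, 39, 20, 26, 36), (Ola, 17, 20, 13, 3), (Ola, 17, 20, 28, 8), (Sam, 39, 5, 26, 36), (Wes, 27, 27, 28, 38)}
π[pid, price]: project onto (pid, price) (1 duplicate(s) eliminated) → {(17, 13), (17, 28), (27, 28), (39, 26)}

{(17, 13), (17, 28), (27, 28), (39, 26)}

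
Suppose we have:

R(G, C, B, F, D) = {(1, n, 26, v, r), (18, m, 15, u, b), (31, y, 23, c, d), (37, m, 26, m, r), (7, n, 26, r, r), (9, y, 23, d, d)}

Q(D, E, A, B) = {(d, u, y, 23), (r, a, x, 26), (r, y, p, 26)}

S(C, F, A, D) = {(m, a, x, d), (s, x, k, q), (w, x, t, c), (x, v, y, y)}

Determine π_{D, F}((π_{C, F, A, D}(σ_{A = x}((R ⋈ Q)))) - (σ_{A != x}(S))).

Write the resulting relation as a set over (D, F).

R ⋈ Q (natural join on B, D): {(1, n, 26, v, r, a, x), (1, n, 26, v, r, y, p), (31, y, 23, c, d, u, y), (37, m, 26, m, r, a, x), (37, m, 26, m, r, y, p), (7, n, 26, r, r, a, x), (7, n, 26, r, r, y, p), (9, y, 23, d, d, u, y)}
Selection A = x: {(1, n, 26, v, r, a, x), (37, m, 26, m, r, a, x), (7, n, 26, r, r, a, x)}
π_{C, F, A, D} gives {(m, m, x, r), (n, r, x, r), (n, v, x, r)}.
Selection A != x: {(s, x, k, q), (w, x, t, c), (x, v, y, y)}
Set difference of the two operands is {(m, m, x, r), (n, r, x, r), (n, v, x, r)}.
π_{D, F} gives {(r, m), (r, r), (r, v)}.

{(r, m), (r, r), (r, v)}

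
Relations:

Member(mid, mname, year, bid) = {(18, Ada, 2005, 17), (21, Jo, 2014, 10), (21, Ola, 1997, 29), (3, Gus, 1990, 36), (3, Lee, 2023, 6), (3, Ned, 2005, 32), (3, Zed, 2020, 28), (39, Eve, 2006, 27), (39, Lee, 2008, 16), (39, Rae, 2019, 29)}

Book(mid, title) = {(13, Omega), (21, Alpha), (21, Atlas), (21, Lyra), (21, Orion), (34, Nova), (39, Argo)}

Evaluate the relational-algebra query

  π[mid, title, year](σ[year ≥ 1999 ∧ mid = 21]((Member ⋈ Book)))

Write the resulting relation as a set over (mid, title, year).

{(21, Alpha, 2014), (21, Atlas, 2014), (21, Lyra, 2014), (21, Orion, 2014)}

Natural join on mid: {(21, Jo, 2014, 10, Alpha), (21, Jo, 2014, 10, Atlas), (21, Jo, 2014, 10, Lyra), (21, Jo, 2014, 10, Orion), (21, Ola, 1997, 29, Alpha), (21, Ola, 1997, 29, Atlas), (21, Ola, 1997, 29, Lyra), (21, Ola, 1997, 29, Orion), (39, Eve, 2006, 27, Argo), (39, Lee, 2008, 16, Argo), (39, Rae, 2019, 29, Argo)}
Selection year ≥ 1999 ∧ mid = 21: {(21, Jo, 2014, 10, Alpha), (21, Jo, 2014, 10, Atlas), (21, Jo, 2014, 10, Lyra), (21, Jo, 2014, 10, Orion)}
Keep only column(s) mid, title, year: {(21, Alpha, 2014), (21, Atlas, 2014), (21, Lyra, 2014), (21, Orion, 2014)}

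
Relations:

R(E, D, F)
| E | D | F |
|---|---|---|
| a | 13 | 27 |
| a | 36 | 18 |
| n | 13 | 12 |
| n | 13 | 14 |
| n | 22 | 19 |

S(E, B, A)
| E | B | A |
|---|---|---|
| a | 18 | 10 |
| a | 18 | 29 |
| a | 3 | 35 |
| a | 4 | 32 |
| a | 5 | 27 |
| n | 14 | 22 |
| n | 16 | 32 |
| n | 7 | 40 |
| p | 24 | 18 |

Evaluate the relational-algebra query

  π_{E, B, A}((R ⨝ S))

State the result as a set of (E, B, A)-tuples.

Natural join on E: {(a, 13, 27, 18, 10), (a, 13, 27, 18, 29), (a, 13, 27, 3, 35), (a, 13, 27, 4, 32), (a, 13, 27, 5, 27), (a, 36, 18, 18, 10), (a, 36, 18, 18, 29), (a, 36, 18, 3, 35), (a, 36, 18, 4, 32), (a, 36, 18, 5, 27), (n, 13, 12, 14, 22), (n, 13, 12, 16, 32), (n, 13, 12, 7, 40), (n, 13, 14, 14, 22), (n, 13, 14, 16, 32), (n, 13, 14, 7, 40), (n, 22, 19, 14, 22), (n, 22, 19, 16, 32), (n, 22, 19, 7, 40)}
Keep only column(s) E, B, A (11 duplicate(s) eliminated): {(a, 18, 10), (a, 18, 29), (a, 3, 35), (a, 4, 32), (a, 5, 27), (n, 14, 22), (n, 16, 32), (n, 7, 40)}

{(a, 18, 10), (a, 18, 29), (a, 3, 35), (a, 4, 32), (a, 5, 27), (n, 14, 22), (n, 16, 32), (n, 7, 40)}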